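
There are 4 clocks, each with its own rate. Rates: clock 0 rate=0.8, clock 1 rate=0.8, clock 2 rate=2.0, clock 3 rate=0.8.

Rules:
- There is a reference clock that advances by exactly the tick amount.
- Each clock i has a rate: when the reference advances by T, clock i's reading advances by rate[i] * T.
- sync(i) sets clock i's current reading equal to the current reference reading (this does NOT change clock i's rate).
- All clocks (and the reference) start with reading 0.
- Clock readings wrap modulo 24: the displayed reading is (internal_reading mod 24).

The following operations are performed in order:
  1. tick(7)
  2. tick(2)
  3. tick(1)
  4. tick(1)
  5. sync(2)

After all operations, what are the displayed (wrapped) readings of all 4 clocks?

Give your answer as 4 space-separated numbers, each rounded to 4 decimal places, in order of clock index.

After op 1 tick(7): ref=7.0000 raw=[5.6000 5.6000 14.0000 5.6000]
After op 2 tick(2): ref=9.0000 raw=[7.2000 7.2000 18.0000 7.2000]
After op 3 tick(1): ref=10.0000 raw=[8.0000 8.0000 20.0000 8.0000]
After op 4 tick(1): ref=11.0000 raw=[8.8000 8.8000 22.0000 8.8000]
After op 5 sync(2): ref=11.0000 raw=[8.8000 8.8000 11.0000 8.8000]
Wrap final raw readings (mod 24): 8.8000 mod 24 = 8.8000; 8.8000 mod 24 = 8.8000; 11.0000 mod 24 = 11.0000; 8.8000 mod 24 = 8.8000

Answer: 8.8000 8.8000 11.0000 8.8000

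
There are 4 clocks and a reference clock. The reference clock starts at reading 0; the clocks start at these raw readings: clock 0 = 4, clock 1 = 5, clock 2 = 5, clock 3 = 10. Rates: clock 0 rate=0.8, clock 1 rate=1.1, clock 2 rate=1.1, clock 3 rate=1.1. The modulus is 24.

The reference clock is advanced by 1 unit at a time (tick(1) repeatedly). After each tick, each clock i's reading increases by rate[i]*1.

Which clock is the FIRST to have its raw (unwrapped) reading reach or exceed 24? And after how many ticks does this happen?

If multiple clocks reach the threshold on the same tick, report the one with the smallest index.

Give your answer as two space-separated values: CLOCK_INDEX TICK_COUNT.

clock 0: start=4, rate=0.8, needs 24-4 = 20; ticks = ceil(20/0.8) = ceil(25.0000) = 25; reading at tick 25 = 4 + 0.8*25 = 24.0000
clock 1: start=5, rate=1.1, needs 24-5 = 19; ticks = ceil(19/1.1) = ceil(17.2727) = 18; reading at tick 18 = 5 + 1.1*18 = 24.8000
clock 2: start=5, rate=1.1, needs 24-5 = 19; ticks = ceil(19/1.1) = ceil(17.2727) = 18; reading at tick 18 = 5 + 1.1*18 = 24.8000
clock 3: start=10, rate=1.1, needs 24-10 = 14; ticks = ceil(14/1.1) = ceil(12.7273) = 13; reading at tick 13 = 10 + 1.1*13 = 24.3000
Minimum tick count = 13; winners = [3]; smallest index = 3

Answer: 3 13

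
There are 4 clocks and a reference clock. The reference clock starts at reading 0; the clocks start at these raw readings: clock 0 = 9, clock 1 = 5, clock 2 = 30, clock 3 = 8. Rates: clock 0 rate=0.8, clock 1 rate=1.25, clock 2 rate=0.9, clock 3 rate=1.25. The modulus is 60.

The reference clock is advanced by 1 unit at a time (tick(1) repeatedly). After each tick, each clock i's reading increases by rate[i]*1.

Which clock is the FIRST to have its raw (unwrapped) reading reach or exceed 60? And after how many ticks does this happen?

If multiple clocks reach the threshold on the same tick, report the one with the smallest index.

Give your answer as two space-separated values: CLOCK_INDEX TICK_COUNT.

clock 0: start=9, rate=0.8, needs 60-9 = 51; ticks = ceil(51/0.8) = ceil(63.7500) = 64; reading at tick 64 = 9 + 0.8*64 = 60.2000
clock 1: start=5, rate=1.25, needs 60-5 = 55; ticks = ceil(55/1.25) = ceil(44.0000) = 44; reading at tick 44 = 5 + 1.25*44 = 60.0000
clock 2: start=30, rate=0.9, needs 60-30 = 30; ticks = ceil(30/0.9) = ceil(33.3333) = 34; reading at tick 34 = 30 + 0.9*34 = 60.6000
clock 3: start=8, rate=1.25, needs 60-8 = 52; ticks = ceil(52/1.25) = ceil(41.6000) = 42; reading at tick 42 = 8 + 1.25*42 = 60.5000
Minimum tick count = 34; winners = [2]; smallest index = 2

Answer: 2 34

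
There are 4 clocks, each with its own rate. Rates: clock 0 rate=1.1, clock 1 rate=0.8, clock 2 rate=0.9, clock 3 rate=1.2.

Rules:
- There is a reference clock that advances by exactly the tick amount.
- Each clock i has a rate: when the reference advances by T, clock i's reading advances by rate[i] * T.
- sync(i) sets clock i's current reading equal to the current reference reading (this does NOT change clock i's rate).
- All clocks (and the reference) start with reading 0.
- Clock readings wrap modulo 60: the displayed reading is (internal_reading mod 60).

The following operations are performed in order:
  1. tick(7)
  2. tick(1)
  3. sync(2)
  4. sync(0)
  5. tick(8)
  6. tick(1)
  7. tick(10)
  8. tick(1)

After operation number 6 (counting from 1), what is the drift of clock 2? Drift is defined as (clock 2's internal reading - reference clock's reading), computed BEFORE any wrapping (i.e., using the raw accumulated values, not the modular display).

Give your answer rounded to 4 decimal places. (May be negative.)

Answer: -0.9000

Derivation:
After op 1 tick(7): ref=7.0000 raw=[7.7000 5.6000 6.3000 8.4000]
After op 2 tick(1): ref=8.0000 raw=[8.8000 6.4000 7.2000 9.6000]
After op 3 sync(2): ref=8.0000 raw=[8.8000 6.4000 8.0000 9.6000]
After op 4 sync(0): ref=8.0000 raw=[8.0000 6.4000 8.0000 9.6000]
After op 5 tick(8): ref=16.0000 raw=[16.8000 12.8000 15.2000 19.2000]
After op 6 tick(1): ref=17.0000 raw=[17.9000 13.6000 16.1000 20.4000]
Drift of clock 2 after op 6: 16.1000 - 17.0000 = -0.9000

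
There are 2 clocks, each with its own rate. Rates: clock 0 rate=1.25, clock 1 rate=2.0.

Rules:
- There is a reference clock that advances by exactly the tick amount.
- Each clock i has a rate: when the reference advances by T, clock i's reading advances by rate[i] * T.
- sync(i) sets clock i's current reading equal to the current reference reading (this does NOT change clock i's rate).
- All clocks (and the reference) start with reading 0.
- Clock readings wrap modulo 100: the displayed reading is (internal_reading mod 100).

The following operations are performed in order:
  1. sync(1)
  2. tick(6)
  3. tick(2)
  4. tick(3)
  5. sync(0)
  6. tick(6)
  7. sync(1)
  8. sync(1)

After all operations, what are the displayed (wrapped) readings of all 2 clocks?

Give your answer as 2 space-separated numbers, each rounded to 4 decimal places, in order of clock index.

Answer: 18.5000 17.0000

Derivation:
After op 1 sync(1): ref=0.0000 raw=[0.0000 0.0000]
After op 2 tick(6): ref=6.0000 raw=[7.5000 12.0000]
After op 3 tick(2): ref=8.0000 raw=[10.0000 16.0000]
After op 4 tick(3): ref=11.0000 raw=[13.7500 22.0000]
After op 5 sync(0): ref=11.0000 raw=[11.0000 22.0000]
After op 6 tick(6): ref=17.0000 raw=[18.5000 34.0000]
After op 7 sync(1): ref=17.0000 raw=[18.5000 17.0000]
After op 8 sync(1): ref=17.0000 raw=[18.5000 17.0000]
Wrap final raw readings (mod 100): 18.5000 mod 100 = 18.5000; 17.0000 mod 100 = 17.0000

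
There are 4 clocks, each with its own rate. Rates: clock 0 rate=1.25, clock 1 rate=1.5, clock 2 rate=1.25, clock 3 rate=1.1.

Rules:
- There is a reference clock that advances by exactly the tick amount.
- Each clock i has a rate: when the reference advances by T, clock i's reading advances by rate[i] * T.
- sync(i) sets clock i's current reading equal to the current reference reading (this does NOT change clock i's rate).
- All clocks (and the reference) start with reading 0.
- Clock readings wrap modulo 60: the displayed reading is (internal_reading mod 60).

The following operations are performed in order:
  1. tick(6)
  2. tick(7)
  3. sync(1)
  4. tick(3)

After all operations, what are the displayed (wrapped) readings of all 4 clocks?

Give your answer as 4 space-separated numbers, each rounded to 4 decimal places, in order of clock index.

After op 1 tick(6): ref=6.0000 raw=[7.5000 9.0000 7.5000 6.6000]
After op 2 tick(7): ref=13.0000 raw=[16.2500 19.5000 16.2500 14.3000]
After op 3 sync(1): ref=13.0000 raw=[16.2500 13.0000 16.2500 14.3000]
After op 4 tick(3): ref=16.0000 raw=[20.0000 17.5000 20.0000 17.6000]
Wrap final raw readings (mod 60): 20.0000 mod 60 = 20.0000; 17.5000 mod 60 = 17.5000; 20.0000 mod 60 = 20.0000; 17.6000 mod 60 = 17.6000

Answer: 20.0000 17.5000 20.0000 17.6000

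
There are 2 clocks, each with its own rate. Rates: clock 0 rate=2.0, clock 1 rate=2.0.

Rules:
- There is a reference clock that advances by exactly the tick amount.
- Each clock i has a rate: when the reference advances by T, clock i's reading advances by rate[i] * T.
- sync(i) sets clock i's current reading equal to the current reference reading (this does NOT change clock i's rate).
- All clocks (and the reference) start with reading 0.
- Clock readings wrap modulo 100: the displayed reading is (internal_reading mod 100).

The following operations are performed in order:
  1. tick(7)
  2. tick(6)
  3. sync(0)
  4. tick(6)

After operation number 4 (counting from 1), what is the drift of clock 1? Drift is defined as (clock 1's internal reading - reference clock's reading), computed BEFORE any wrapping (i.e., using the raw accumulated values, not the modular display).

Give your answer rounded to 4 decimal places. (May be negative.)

After op 1 tick(7): ref=7.0000 raw=[14.0000 14.0000]
After op 2 tick(6): ref=13.0000 raw=[26.0000 26.0000]
After op 3 sync(0): ref=13.0000 raw=[13.0000 26.0000]
After op 4 tick(6): ref=19.0000 raw=[25.0000 38.0000]
Drift of clock 1 after op 4: 38.0000 - 19.0000 = 19.0000

Answer: 19.0000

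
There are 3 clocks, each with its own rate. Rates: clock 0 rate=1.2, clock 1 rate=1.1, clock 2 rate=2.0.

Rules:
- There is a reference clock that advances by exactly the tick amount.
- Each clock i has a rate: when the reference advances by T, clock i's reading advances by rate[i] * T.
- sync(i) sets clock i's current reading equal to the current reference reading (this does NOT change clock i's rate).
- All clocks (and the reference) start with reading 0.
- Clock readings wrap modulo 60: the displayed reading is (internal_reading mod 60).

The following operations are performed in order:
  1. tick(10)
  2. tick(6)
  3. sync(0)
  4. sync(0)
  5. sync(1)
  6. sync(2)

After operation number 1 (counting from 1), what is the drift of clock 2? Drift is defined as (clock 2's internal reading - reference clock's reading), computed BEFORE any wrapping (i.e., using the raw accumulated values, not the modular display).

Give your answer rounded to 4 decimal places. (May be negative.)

Answer: 10.0000

Derivation:
After op 1 tick(10): ref=10.0000 raw=[12.0000 11.0000 20.0000]
Drift of clock 2 after op 1: 20.0000 - 10.0000 = 10.0000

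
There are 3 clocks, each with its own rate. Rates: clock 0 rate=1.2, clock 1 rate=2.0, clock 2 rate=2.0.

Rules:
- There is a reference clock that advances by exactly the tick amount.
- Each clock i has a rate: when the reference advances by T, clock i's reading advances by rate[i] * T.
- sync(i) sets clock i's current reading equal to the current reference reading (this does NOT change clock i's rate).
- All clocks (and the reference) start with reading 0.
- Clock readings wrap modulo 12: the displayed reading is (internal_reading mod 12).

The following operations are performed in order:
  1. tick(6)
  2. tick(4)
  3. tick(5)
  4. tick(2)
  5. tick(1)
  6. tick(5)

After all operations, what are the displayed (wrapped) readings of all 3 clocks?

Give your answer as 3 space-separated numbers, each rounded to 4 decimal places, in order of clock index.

Answer: 3.6000 10.0000 10.0000

Derivation:
After op 1 tick(6): ref=6.0000 raw=[7.2000 12.0000 12.0000]
After op 2 tick(4): ref=10.0000 raw=[12.0000 20.0000 20.0000]
After op 3 tick(5): ref=15.0000 raw=[18.0000 30.0000 30.0000]
After op 4 tick(2): ref=17.0000 raw=[20.4000 34.0000 34.0000]
After op 5 tick(1): ref=18.0000 raw=[21.6000 36.0000 36.0000]
After op 6 tick(5): ref=23.0000 raw=[27.6000 46.0000 46.0000]
Wrap final raw readings (mod 12): 27.6000 mod 12 = 3.6000; 46.0000 mod 12 = 10.0000; 46.0000 mod 12 = 10.0000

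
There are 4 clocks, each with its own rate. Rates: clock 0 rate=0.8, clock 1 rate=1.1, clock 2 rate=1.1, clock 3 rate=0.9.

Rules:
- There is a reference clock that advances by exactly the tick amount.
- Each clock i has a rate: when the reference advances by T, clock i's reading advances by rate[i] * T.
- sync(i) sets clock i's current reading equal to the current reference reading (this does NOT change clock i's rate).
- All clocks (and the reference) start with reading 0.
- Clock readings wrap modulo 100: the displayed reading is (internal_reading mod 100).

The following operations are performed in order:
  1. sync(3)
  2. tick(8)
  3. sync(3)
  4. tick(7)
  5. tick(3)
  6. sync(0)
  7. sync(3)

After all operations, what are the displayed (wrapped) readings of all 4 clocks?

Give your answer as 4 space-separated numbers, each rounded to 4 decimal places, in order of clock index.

After op 1 sync(3): ref=0.0000 raw=[0.0000 0.0000 0.0000 0.0000]
After op 2 tick(8): ref=8.0000 raw=[6.4000 8.8000 8.8000 7.2000]
After op 3 sync(3): ref=8.0000 raw=[6.4000 8.8000 8.8000 8.0000]
After op 4 tick(7): ref=15.0000 raw=[12.0000 16.5000 16.5000 14.3000]
After op 5 tick(3): ref=18.0000 raw=[14.4000 19.8000 19.8000 17.0000]
After op 6 sync(0): ref=18.0000 raw=[18.0000 19.8000 19.8000 17.0000]
After op 7 sync(3): ref=18.0000 raw=[18.0000 19.8000 19.8000 18.0000]
Wrap final raw readings (mod 100): 18.0000 mod 100 = 18.0000; 19.8000 mod 100 = 19.8000; 19.8000 mod 100 = 19.8000; 18.0000 mod 100 = 18.0000

Answer: 18.0000 19.8000 19.8000 18.0000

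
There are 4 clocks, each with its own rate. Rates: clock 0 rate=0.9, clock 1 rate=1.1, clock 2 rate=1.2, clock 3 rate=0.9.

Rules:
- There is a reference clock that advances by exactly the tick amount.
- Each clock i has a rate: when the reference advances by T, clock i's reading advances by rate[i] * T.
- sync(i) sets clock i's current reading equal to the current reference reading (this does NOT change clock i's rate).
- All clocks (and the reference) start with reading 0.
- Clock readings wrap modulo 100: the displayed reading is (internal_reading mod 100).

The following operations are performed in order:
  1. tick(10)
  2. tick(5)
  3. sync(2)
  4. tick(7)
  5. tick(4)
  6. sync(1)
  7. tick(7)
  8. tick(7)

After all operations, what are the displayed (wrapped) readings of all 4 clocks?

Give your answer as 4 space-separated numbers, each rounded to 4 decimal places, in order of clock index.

Answer: 36.0000 41.4000 45.0000 36.0000

Derivation:
After op 1 tick(10): ref=10.0000 raw=[9.0000 11.0000 12.0000 9.0000]
After op 2 tick(5): ref=15.0000 raw=[13.5000 16.5000 18.0000 13.5000]
After op 3 sync(2): ref=15.0000 raw=[13.5000 16.5000 15.0000 13.5000]
After op 4 tick(7): ref=22.0000 raw=[19.8000 24.2000 23.4000 19.8000]
After op 5 tick(4): ref=26.0000 raw=[23.4000 28.6000 28.2000 23.4000]
After op 6 sync(1): ref=26.0000 raw=[23.4000 26.0000 28.2000 23.4000]
After op 7 tick(7): ref=33.0000 raw=[29.7000 33.7000 36.6000 29.7000]
After op 8 tick(7): ref=40.0000 raw=[36.0000 41.4000 45.0000 36.0000]
Wrap final raw readings (mod 100): 36.0000 mod 100 = 36.0000; 41.4000 mod 100 = 41.4000; 45.0000 mod 100 = 45.0000; 36.0000 mod 100 = 36.0000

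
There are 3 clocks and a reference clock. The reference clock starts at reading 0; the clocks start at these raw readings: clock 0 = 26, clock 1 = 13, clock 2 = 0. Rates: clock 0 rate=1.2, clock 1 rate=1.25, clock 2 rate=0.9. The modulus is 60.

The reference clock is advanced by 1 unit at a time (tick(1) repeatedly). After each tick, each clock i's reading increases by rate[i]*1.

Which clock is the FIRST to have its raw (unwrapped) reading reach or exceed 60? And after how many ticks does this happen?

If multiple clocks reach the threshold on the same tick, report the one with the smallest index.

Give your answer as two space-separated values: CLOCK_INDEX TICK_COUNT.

Answer: 0 29

Derivation:
clock 0: start=26, rate=1.2, needs 60-26 = 34; ticks = ceil(34/1.2) = ceil(28.3333) = 29; reading at tick 29 = 26 + 1.2*29 = 60.8000
clock 1: start=13, rate=1.25, needs 60-13 = 47; ticks = ceil(47/1.25) = ceil(37.6000) = 38; reading at tick 38 = 13 + 1.25*38 = 60.5000
clock 2: start=0, rate=0.9, needs 60-0 = 60; ticks = ceil(60/0.9) = ceil(66.6667) = 67; reading at tick 67 = 0 + 0.9*67 = 60.3000
Minimum tick count = 29; winners = [0]; smallest index = 0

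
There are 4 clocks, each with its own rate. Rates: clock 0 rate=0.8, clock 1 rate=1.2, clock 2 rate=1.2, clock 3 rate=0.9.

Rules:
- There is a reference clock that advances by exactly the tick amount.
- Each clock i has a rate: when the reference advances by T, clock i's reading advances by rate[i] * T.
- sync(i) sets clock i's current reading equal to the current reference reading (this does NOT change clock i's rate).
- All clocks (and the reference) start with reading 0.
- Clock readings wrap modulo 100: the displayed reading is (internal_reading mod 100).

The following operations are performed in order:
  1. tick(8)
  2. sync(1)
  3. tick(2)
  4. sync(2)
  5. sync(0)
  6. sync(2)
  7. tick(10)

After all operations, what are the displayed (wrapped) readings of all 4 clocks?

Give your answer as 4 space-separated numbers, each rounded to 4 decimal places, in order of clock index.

Answer: 18.0000 22.4000 22.0000 18.0000

Derivation:
After op 1 tick(8): ref=8.0000 raw=[6.4000 9.6000 9.6000 7.2000]
After op 2 sync(1): ref=8.0000 raw=[6.4000 8.0000 9.6000 7.2000]
After op 3 tick(2): ref=10.0000 raw=[8.0000 10.4000 12.0000 9.0000]
After op 4 sync(2): ref=10.0000 raw=[8.0000 10.4000 10.0000 9.0000]
After op 5 sync(0): ref=10.0000 raw=[10.0000 10.4000 10.0000 9.0000]
After op 6 sync(2): ref=10.0000 raw=[10.0000 10.4000 10.0000 9.0000]
After op 7 tick(10): ref=20.0000 raw=[18.0000 22.4000 22.0000 18.0000]
Wrap final raw readings (mod 100): 18.0000 mod 100 = 18.0000; 22.4000 mod 100 = 22.4000; 22.0000 mod 100 = 22.0000; 18.0000 mod 100 = 18.0000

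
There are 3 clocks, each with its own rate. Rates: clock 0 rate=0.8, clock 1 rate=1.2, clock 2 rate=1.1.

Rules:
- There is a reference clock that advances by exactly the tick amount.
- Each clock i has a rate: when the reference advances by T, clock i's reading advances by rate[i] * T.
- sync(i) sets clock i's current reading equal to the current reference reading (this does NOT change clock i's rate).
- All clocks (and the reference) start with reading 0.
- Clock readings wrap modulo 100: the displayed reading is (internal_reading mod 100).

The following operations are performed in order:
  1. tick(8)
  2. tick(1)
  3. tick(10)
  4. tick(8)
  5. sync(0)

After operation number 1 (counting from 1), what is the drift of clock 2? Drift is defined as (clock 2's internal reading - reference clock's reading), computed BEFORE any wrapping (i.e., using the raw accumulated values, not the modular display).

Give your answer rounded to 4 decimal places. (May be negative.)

After op 1 tick(8): ref=8.0000 raw=[6.4000 9.6000 8.8000]
Drift of clock 2 after op 1: 8.8000 - 8.0000 = 0.8000

Answer: 0.8000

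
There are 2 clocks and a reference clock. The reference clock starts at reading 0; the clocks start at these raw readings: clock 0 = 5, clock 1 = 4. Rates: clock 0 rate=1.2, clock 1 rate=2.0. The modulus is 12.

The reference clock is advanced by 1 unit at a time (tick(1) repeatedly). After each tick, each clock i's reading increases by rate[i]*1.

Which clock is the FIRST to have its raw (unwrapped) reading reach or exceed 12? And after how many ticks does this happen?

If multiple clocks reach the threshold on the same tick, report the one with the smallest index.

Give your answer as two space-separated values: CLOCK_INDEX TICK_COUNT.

Answer: 1 4

Derivation:
clock 0: start=5, rate=1.2, needs 12-5 = 7; ticks = ceil(7/1.2) = ceil(5.8333) = 6; reading at tick 6 = 5 + 1.2*6 = 12.2000
clock 1: start=4, rate=2.0, needs 12-4 = 8; ticks = ceil(8/2.0) = ceil(4.0000) = 4; reading at tick 4 = 4 + 2.0*4 = 12.0000
Minimum tick count = 4; winners = [1]; smallest index = 1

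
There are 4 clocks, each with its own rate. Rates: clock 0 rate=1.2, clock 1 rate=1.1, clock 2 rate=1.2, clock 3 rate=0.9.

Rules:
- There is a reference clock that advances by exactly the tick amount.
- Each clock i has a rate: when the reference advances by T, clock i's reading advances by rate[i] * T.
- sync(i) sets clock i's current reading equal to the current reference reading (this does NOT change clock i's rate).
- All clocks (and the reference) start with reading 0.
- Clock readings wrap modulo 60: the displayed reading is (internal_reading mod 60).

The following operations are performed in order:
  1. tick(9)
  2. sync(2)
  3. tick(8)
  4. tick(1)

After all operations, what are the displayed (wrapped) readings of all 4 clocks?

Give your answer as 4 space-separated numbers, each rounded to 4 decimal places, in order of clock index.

After op 1 tick(9): ref=9.0000 raw=[10.8000 9.9000 10.8000 8.1000]
After op 2 sync(2): ref=9.0000 raw=[10.8000 9.9000 9.0000 8.1000]
After op 3 tick(8): ref=17.0000 raw=[20.4000 18.7000 18.6000 15.3000]
After op 4 tick(1): ref=18.0000 raw=[21.6000 19.8000 19.8000 16.2000]
Wrap final raw readings (mod 60): 21.6000 mod 60 = 21.6000; 19.8000 mod 60 = 19.8000; 19.8000 mod 60 = 19.8000; 16.2000 mod 60 = 16.2000

Answer: 21.6000 19.8000 19.8000 16.2000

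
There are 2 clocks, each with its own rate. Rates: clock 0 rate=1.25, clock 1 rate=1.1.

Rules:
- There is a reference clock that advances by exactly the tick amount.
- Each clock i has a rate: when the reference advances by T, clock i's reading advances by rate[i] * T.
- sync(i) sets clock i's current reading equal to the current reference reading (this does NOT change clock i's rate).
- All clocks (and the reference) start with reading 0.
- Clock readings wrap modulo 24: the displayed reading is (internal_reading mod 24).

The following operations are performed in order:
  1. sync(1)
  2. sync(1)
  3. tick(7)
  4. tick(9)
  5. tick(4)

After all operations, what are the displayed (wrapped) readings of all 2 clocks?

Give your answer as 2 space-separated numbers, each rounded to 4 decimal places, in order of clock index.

After op 1 sync(1): ref=0.0000 raw=[0.0000 0.0000]
After op 2 sync(1): ref=0.0000 raw=[0.0000 0.0000]
After op 3 tick(7): ref=7.0000 raw=[8.7500 7.7000]
After op 4 tick(9): ref=16.0000 raw=[20.0000 17.6000]
After op 5 tick(4): ref=20.0000 raw=[25.0000 22.0000]
Wrap final raw readings (mod 24): 25.0000 mod 24 = 1.0000; 22.0000 mod 24 = 22.0000

Answer: 1.0000 22.0000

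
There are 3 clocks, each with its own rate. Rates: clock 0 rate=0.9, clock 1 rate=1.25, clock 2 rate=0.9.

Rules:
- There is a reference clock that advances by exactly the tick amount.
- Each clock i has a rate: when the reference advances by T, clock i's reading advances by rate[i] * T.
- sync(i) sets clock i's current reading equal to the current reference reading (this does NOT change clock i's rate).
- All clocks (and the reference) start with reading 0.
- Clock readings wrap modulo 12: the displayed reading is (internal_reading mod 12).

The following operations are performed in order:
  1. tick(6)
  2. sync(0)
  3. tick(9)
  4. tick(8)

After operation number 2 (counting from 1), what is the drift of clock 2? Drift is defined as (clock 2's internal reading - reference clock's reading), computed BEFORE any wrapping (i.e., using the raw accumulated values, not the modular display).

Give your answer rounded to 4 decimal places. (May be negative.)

After op 1 tick(6): ref=6.0000 raw=[5.4000 7.5000 5.4000]
After op 2 sync(0): ref=6.0000 raw=[6.0000 7.5000 5.4000]
Drift of clock 2 after op 2: 5.4000 - 6.0000 = -0.6000

Answer: -0.6000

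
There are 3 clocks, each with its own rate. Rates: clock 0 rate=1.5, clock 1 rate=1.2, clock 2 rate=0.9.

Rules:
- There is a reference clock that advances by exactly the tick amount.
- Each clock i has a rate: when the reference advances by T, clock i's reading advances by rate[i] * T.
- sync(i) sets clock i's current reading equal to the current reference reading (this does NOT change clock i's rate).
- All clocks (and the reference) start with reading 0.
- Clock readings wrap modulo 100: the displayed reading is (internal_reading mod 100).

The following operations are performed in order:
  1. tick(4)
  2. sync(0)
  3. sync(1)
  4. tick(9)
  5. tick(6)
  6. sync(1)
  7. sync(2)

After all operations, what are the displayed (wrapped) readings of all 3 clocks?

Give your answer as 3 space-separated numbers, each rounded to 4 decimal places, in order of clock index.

After op 1 tick(4): ref=4.0000 raw=[6.0000 4.8000 3.6000]
After op 2 sync(0): ref=4.0000 raw=[4.0000 4.8000 3.6000]
After op 3 sync(1): ref=4.0000 raw=[4.0000 4.0000 3.6000]
After op 4 tick(9): ref=13.0000 raw=[17.5000 14.8000 11.7000]
After op 5 tick(6): ref=19.0000 raw=[26.5000 22.0000 17.1000]
After op 6 sync(1): ref=19.0000 raw=[26.5000 19.0000 17.1000]
After op 7 sync(2): ref=19.0000 raw=[26.5000 19.0000 19.0000]
Wrap final raw readings (mod 100): 26.5000 mod 100 = 26.5000; 19.0000 mod 100 = 19.0000; 19.0000 mod 100 = 19.0000

Answer: 26.5000 19.0000 19.0000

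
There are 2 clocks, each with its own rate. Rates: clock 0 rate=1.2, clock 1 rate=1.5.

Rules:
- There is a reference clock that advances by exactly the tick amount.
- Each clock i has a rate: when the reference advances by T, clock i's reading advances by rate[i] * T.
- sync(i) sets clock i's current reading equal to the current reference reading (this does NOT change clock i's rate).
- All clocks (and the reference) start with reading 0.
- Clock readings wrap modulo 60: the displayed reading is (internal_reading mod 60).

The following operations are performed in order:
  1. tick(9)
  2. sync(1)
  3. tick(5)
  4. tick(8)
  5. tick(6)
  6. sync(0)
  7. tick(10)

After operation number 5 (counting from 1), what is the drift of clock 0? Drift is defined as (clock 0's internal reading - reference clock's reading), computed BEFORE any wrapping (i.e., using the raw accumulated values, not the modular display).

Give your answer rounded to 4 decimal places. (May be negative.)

Answer: 5.6000

Derivation:
After op 1 tick(9): ref=9.0000 raw=[10.8000 13.5000]
After op 2 sync(1): ref=9.0000 raw=[10.8000 9.0000]
After op 3 tick(5): ref=14.0000 raw=[16.8000 16.5000]
After op 4 tick(8): ref=22.0000 raw=[26.4000 28.5000]
After op 5 tick(6): ref=28.0000 raw=[33.6000 37.5000]
Drift of clock 0 after op 5: 33.6000 - 28.0000 = 5.6000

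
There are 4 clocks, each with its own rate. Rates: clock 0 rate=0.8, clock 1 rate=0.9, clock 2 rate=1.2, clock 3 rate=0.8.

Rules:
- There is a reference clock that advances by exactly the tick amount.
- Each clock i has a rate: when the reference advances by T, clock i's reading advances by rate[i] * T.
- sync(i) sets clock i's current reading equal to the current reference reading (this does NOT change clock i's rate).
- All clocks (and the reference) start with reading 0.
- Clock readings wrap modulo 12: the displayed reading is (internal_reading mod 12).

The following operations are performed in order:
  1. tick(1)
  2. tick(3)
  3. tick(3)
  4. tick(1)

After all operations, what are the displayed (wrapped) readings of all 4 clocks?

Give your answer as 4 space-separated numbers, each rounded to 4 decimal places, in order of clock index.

Answer: 6.4000 7.2000 9.6000 6.4000

Derivation:
After op 1 tick(1): ref=1.0000 raw=[0.8000 0.9000 1.2000 0.8000]
After op 2 tick(3): ref=4.0000 raw=[3.2000 3.6000 4.8000 3.2000]
After op 3 tick(3): ref=7.0000 raw=[5.6000 6.3000 8.4000 5.6000]
After op 4 tick(1): ref=8.0000 raw=[6.4000 7.2000 9.6000 6.4000]
Wrap final raw readings (mod 12): 6.4000 mod 12 = 6.4000; 7.2000 mod 12 = 7.2000; 9.6000 mod 12 = 9.6000; 6.4000 mod 12 = 6.4000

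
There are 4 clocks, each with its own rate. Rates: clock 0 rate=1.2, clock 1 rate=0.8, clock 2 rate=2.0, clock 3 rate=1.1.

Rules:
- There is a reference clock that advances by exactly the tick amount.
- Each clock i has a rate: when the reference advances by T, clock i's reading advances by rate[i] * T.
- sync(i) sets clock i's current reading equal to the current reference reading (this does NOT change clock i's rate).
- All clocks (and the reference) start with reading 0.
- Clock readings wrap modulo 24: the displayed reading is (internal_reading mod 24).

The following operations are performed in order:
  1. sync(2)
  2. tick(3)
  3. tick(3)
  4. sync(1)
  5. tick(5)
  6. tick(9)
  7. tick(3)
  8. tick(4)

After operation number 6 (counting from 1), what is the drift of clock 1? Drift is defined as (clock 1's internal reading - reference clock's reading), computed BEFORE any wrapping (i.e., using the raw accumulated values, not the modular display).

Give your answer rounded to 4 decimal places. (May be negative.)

After op 1 sync(2): ref=0.0000 raw=[0.0000 0.0000 0.0000 0.0000]
After op 2 tick(3): ref=3.0000 raw=[3.6000 2.4000 6.0000 3.3000]
After op 3 tick(3): ref=6.0000 raw=[7.2000 4.8000 12.0000 6.6000]
After op 4 sync(1): ref=6.0000 raw=[7.2000 6.0000 12.0000 6.6000]
After op 5 tick(5): ref=11.0000 raw=[13.2000 10.0000 22.0000 12.1000]
After op 6 tick(9): ref=20.0000 raw=[24.0000 17.2000 40.0000 22.0000]
Drift of clock 1 after op 6: 17.2000 - 20.0000 = -2.8000

Answer: -2.8000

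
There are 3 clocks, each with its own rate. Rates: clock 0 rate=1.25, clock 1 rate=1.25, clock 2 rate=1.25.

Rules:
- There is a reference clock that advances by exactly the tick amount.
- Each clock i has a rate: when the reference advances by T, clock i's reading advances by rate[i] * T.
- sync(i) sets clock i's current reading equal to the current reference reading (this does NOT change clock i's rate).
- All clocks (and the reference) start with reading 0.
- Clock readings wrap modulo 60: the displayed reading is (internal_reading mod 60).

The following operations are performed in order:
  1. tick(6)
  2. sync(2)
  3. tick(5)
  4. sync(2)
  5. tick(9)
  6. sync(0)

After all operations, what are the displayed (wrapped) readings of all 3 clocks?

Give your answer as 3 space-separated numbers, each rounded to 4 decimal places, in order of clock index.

After op 1 tick(6): ref=6.0000 raw=[7.5000 7.5000 7.5000]
After op 2 sync(2): ref=6.0000 raw=[7.5000 7.5000 6.0000]
After op 3 tick(5): ref=11.0000 raw=[13.7500 13.7500 12.2500]
After op 4 sync(2): ref=11.0000 raw=[13.7500 13.7500 11.0000]
After op 5 tick(9): ref=20.0000 raw=[25.0000 25.0000 22.2500]
After op 6 sync(0): ref=20.0000 raw=[20.0000 25.0000 22.2500]
Wrap final raw readings (mod 60): 20.0000 mod 60 = 20.0000; 25.0000 mod 60 = 25.0000; 22.2500 mod 60 = 22.2500

Answer: 20.0000 25.0000 22.2500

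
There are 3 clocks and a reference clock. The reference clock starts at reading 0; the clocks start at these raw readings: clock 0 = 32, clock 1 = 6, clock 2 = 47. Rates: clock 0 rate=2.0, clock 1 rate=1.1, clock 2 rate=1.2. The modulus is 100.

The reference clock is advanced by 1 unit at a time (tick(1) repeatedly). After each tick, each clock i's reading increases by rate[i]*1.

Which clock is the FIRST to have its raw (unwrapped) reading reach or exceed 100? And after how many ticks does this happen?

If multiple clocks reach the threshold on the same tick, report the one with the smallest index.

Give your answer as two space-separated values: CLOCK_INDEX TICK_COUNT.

clock 0: start=32, rate=2.0, needs 100-32 = 68; ticks = ceil(68/2.0) = ceil(34.0000) = 34; reading at tick 34 = 32 + 2.0*34 = 100.0000
clock 1: start=6, rate=1.1, needs 100-6 = 94; ticks = ceil(94/1.1) = ceil(85.4545) = 86; reading at tick 86 = 6 + 1.1*86 = 100.6000
clock 2: start=47, rate=1.2, needs 100-47 = 53; ticks = ceil(53/1.2) = ceil(44.1667) = 45; reading at tick 45 = 47 + 1.2*45 = 101.0000
Minimum tick count = 34; winners = [0]; smallest index = 0

Answer: 0 34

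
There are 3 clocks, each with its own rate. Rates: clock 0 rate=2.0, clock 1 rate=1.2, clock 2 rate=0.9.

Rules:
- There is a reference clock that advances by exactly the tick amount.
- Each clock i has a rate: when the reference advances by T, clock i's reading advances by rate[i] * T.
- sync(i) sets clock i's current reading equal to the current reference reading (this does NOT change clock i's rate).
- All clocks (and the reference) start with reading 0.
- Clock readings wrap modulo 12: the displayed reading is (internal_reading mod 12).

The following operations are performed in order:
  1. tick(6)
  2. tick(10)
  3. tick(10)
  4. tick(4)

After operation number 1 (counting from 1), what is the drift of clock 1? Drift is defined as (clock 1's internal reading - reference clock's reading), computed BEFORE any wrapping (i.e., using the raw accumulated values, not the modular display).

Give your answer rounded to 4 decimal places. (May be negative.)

Answer: 1.2000

Derivation:
After op 1 tick(6): ref=6.0000 raw=[12.0000 7.2000 5.4000]
Drift of clock 1 after op 1: 7.2000 - 6.0000 = 1.2000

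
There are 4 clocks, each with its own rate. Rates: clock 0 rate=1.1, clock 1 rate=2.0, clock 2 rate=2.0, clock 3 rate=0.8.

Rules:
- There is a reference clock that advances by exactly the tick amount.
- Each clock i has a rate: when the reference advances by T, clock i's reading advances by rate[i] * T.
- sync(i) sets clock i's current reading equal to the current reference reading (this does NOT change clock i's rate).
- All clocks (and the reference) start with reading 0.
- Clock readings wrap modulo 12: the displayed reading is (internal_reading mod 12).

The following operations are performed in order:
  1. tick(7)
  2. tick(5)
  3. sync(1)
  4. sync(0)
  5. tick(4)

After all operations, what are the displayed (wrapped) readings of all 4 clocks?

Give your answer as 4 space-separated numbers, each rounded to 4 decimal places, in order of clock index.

After op 1 tick(7): ref=7.0000 raw=[7.7000 14.0000 14.0000 5.6000]
After op 2 tick(5): ref=12.0000 raw=[13.2000 24.0000 24.0000 9.6000]
After op 3 sync(1): ref=12.0000 raw=[13.2000 12.0000 24.0000 9.6000]
After op 4 sync(0): ref=12.0000 raw=[12.0000 12.0000 24.0000 9.6000]
After op 5 tick(4): ref=16.0000 raw=[16.4000 20.0000 32.0000 12.8000]
Wrap final raw readings (mod 12): 16.4000 mod 12 = 4.4000; 20.0000 mod 12 = 8.0000; 32.0000 mod 12 = 8.0000; 12.8000 mod 12 = 0.8000

Answer: 4.4000 8.0000 8.0000 0.8000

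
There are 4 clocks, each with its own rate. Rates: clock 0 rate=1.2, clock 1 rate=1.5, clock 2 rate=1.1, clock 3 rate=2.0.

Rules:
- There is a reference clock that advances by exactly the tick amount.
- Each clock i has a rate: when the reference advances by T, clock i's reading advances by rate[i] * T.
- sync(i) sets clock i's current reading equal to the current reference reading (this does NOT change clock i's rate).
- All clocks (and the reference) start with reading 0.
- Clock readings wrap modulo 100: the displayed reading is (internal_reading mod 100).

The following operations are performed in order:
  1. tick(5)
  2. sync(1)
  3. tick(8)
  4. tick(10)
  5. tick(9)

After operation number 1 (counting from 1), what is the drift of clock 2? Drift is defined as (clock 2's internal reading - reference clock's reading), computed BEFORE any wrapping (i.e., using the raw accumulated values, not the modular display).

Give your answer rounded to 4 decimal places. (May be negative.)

Answer: 0.5000

Derivation:
After op 1 tick(5): ref=5.0000 raw=[6.0000 7.5000 5.5000 10.0000]
Drift of clock 2 after op 1: 5.5000 - 5.0000 = 0.5000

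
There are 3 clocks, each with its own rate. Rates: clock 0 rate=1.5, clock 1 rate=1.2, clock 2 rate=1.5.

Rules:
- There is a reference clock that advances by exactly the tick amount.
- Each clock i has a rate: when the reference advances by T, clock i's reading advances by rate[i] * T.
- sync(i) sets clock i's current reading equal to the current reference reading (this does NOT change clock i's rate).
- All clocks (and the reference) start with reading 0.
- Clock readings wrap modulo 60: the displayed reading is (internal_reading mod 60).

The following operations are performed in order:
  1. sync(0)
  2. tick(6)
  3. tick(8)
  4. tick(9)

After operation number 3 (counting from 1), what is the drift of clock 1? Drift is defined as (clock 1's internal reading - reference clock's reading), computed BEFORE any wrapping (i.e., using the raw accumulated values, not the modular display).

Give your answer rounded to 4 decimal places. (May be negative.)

After op 1 sync(0): ref=0.0000 raw=[0.0000 0.0000 0.0000]
After op 2 tick(6): ref=6.0000 raw=[9.0000 7.2000 9.0000]
After op 3 tick(8): ref=14.0000 raw=[21.0000 16.8000 21.0000]
Drift of clock 1 after op 3: 16.8000 - 14.0000 = 2.8000

Answer: 2.8000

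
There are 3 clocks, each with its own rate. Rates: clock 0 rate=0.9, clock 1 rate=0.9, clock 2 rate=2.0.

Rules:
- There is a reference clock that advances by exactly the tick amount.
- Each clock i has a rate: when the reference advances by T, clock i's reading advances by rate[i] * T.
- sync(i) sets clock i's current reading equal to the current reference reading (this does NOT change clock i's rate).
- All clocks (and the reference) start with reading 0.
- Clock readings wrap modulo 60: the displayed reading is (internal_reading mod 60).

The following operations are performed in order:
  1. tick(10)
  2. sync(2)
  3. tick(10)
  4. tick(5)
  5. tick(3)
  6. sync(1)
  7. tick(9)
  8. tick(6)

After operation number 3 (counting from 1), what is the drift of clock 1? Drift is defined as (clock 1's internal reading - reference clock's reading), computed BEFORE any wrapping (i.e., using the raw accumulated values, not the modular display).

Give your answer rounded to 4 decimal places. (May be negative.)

After op 1 tick(10): ref=10.0000 raw=[9.0000 9.0000 20.0000]
After op 2 sync(2): ref=10.0000 raw=[9.0000 9.0000 10.0000]
After op 3 tick(10): ref=20.0000 raw=[18.0000 18.0000 30.0000]
Drift of clock 1 after op 3: 18.0000 - 20.0000 = -2.0000

Answer: -2.0000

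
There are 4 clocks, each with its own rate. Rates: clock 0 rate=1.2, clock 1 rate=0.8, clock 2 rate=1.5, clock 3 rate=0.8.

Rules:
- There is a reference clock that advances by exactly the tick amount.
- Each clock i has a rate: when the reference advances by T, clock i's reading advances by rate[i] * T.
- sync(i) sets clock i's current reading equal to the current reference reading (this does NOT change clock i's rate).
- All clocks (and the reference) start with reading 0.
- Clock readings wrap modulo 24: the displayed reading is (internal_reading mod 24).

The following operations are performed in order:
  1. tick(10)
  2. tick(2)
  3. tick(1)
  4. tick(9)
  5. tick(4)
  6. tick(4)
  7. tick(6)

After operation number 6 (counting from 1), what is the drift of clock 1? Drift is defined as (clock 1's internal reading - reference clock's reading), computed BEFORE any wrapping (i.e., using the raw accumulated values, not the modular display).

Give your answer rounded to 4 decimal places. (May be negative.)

Answer: -6.0000

Derivation:
After op 1 tick(10): ref=10.0000 raw=[12.0000 8.0000 15.0000 8.0000]
After op 2 tick(2): ref=12.0000 raw=[14.4000 9.6000 18.0000 9.6000]
After op 3 tick(1): ref=13.0000 raw=[15.6000 10.4000 19.5000 10.4000]
After op 4 tick(9): ref=22.0000 raw=[26.4000 17.6000 33.0000 17.6000]
After op 5 tick(4): ref=26.0000 raw=[31.2000 20.8000 39.0000 20.8000]
After op 6 tick(4): ref=30.0000 raw=[36.0000 24.0000 45.0000 24.0000]
Drift of clock 1 after op 6: 24.0000 - 30.0000 = -6.0000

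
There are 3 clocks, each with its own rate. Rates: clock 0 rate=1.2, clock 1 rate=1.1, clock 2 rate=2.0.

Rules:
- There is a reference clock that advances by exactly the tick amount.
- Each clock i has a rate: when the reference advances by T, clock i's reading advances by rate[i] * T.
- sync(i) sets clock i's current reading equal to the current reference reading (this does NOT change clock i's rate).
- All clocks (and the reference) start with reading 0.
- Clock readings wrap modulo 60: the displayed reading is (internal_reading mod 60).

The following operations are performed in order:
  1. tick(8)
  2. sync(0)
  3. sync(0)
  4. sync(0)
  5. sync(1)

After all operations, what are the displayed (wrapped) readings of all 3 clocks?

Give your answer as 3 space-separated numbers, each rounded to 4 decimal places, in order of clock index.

After op 1 tick(8): ref=8.0000 raw=[9.6000 8.8000 16.0000]
After op 2 sync(0): ref=8.0000 raw=[8.0000 8.8000 16.0000]
After op 3 sync(0): ref=8.0000 raw=[8.0000 8.8000 16.0000]
After op 4 sync(0): ref=8.0000 raw=[8.0000 8.8000 16.0000]
After op 5 sync(1): ref=8.0000 raw=[8.0000 8.0000 16.0000]
Wrap final raw readings (mod 60): 8.0000 mod 60 = 8.0000; 8.0000 mod 60 = 8.0000; 16.0000 mod 60 = 16.0000

Answer: 8.0000 8.0000 16.0000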